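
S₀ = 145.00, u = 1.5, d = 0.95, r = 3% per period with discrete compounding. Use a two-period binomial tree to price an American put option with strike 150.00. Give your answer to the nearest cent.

13.17

Risk-neutral probability p = (1 + 0.03 − 0.95)/(1.5 − 0.95) = 0.0800/0.5500 = 0.1455
Terminal stock prices: S_uu = 326.2, S_ud = 206.6, S_dd = 130.9
Terminal payoffs (K − S): max(-176.2, 0) = 0, max(-56.62, 0) = 0, max(19.14, 0) = 19.14
Node u (S = 217.5): continuation = 1/1.03·[0.1455·0.0000 + 0.8545·0.0000] = 0.0000; exercise value = 0.0000 ≤ continuation, so V_u = 0.0000
Node d (S = 137.8): continuation = 1/1.03·[0.1455·0.0000 + 0.8545·19.1375] = 15.8775; exercise value = 12.2500 ≤ continuation, so V_d = 15.8775
Node 0 (S = 145): continuation = 1/1.03·[0.1455·0.0000 + 0.8545·15.8775] = 13.1729; exercise value = 5.0000 ≤ continuation, so V_0 = 13.1729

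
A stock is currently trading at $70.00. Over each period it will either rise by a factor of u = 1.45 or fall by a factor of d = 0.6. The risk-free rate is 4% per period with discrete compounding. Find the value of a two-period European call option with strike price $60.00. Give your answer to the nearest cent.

Risk-neutral probability p = (1 + 0.04 − 0.6)/(1.45 − 0.6) = 0.4400/0.8500 = 0.5176
Terminal stock prices: S_uu = 147.2, S_ud = 60.9, S_dd = 25.2
Terminal payoffs (S − K): max(87.18, 0) = 87.18, max(0.9, 0) = 0.9, max(-34.8, 0) = 0
Node u (S = 101.5): V_u = 1/1.04·[0.5176·87.1750 + 0.4824·0.9000] = 43.8077
Node d (S = 42): V_d = 1/1.04·[0.5176·0.9000 + 0.4824·0.0000] = 0.4480
Node 0 (S = 70): V_0 = 1/1.04·[0.5176·43.8077 + 0.4824·0.4480] = 22.0125

$22.01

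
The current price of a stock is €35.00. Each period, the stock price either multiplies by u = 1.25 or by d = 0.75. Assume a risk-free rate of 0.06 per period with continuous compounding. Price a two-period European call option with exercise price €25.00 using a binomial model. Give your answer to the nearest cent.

Risk-neutral probability p = (e^0.06 − 0.75)/(1.25 − 0.75) = 0.3118/0.5000 = 0.6237
Terminal stock prices: S_uu = 54.69, S_ud = 32.81, S_dd = 19.69
Terminal payoffs (S − K): max(29.69, 0) = 29.69, max(7.812, 0) = 7.812, max(-5.312, 0) = 0
Node u (S = 43.75): V_u = e^(−0.06)·[0.6237·29.6875 + 0.3763·7.8125] = 20.2059
Node d (S = 26.25): V_d = e^(−0.06)·[0.6237·7.8125 + 0.3763·0.0000] = 4.5887
Node 0 (S = 35): V_0 = e^(−0.06)·[0.6237·20.2059 + 0.3763·4.5887] = 13.4943

€13.49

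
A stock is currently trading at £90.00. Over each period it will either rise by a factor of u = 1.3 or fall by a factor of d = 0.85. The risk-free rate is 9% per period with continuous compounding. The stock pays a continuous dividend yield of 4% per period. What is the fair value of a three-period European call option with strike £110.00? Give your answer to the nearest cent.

£10.88

Per-period risk-free factor R = e^0.09 = 1.0942; dividend-adjusted growth = e^(0.09−0.04) = 1.0513.
Risk-neutral probability p = (1.0513 − 0.85)/(1.3 − 0.85) = 0.2013/0.4500 = 0.4473
Terminal stock prices: S_uuu = 197.7, S_uud = 129.3, S_udd = 84.53, S_ddd = 55.27
Terminal payoffs (S − K): max(87.73, 0) = 87.73, max(19.29, 0) = 19.29, max(-25.47, 0) = 0, max(-54.73, 0) = 0
Node uu (S = 152.1): V_uu = e^(−0.09)·[0.4473·87.7300 + 0.5527·19.2850] = 45.6036
Node ud (S = 99.45): V_ud = e^(−0.09)·[0.4473·19.2850 + 0.5527·0.0000] = 7.8832
Node dd (S = 65.02): V_dd = e^(−0.09)·[0.4473·0.0000 + 0.5527·0.0000] = 0.0000
Node u (S = 117): V_u = e^(−0.09)·[0.4473·45.6036 + 0.5527·7.8832] = 22.6238
Node d (S = 76.5): V_d = e^(−0.09)·[0.4473·7.8832 + 0.5527·0.0000] = 3.2224
Node 0 (S = 90): V_0 = e^(−0.09)·[0.4473·22.6238 + 0.5527·3.2224] = 10.8758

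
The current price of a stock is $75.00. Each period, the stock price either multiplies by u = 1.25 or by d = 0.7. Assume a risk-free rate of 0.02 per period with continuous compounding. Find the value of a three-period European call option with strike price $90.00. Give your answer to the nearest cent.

$10.50

Risk-neutral probability p = (e^0.02 − 0.7)/(1.25 − 0.7) = 0.3202/0.5500 = 0.5822
Terminal stock prices: S_uuu = 146.5, S_uud = 82.03, S_udd = 45.94, S_ddd = 25.72
Terminal payoffs (S − K): max(56.48, 0) = 56.48, max(-7.969, 0) = 0, max(-44.06, 0) = 0, max(-64.28, 0) = 0
Node uu (S = 117.2): V_uu = e^(−0.02)·[0.5822·56.4844 + 0.4178·0.0000] = 32.2332
Node ud (S = 65.62): V_ud = e^(−0.02)·[0.5822·0.0000 + 0.4178·0.0000] = 0.0000
Node dd (S = 36.75): V_dd = e^(−0.02)·[0.5822·0.0000 + 0.4178·0.0000] = 0.0000
Node u (S = 93.75): V_u = e^(−0.02)·[0.5822·32.2332 + 0.4178·0.0000] = 18.3941
Node d (S = 52.5): V_d = e^(−0.02)·[0.5822·0.0000 + 0.4178·0.0000] = 0.0000
Node 0 (S = 75): V_0 = e^(−0.02)·[0.5822·18.3941 + 0.4178·0.0000] = 10.4967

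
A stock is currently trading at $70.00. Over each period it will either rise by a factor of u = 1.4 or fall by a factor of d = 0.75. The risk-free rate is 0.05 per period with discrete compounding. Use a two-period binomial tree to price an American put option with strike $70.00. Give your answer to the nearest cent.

$8.97

Risk-neutral probability p = (1 + 0.05 − 0.75)/(1.4 − 0.75) = 0.3000/0.6500 = 0.4615
Terminal stock prices: S_uu = 137.2, S_ud = 73.5, S_dd = 39.38
Terminal payoffs (K − S): max(-67.2, 0) = 0, max(-3.5, 0) = 0, max(30.62, 0) = 30.62
Node u (S = 98): continuation = 1/1.05·[0.4615·0.0000 + 0.5385·0.0000] = 0.0000; exercise value = 0.0000 ≤ continuation, so V_u = 0.0000
Node d (S = 52.5): continuation = 1/1.05·[0.4615·0.0000 + 0.5385·30.6250] = 15.7051; exercise value = 17.5000 > continuation, so V_d = 17.5000 (exercise)
Node 0 (S = 70): continuation = 1/1.05·[0.4615·0.0000 + 0.5385·17.5000] = 8.9744; exercise value = 0.0000 ≤ continuation, so V_0 = 8.9744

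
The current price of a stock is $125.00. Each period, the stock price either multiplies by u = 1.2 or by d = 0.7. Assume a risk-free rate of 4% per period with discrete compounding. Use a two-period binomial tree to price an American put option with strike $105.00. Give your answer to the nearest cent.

Risk-neutral probability p = (1 + 0.04 − 0.7)/(1.2 − 0.7) = 0.3400/0.5000 = 0.6800
Terminal stock prices: S_uu = 180, S_ud = 105, S_dd = 61.25
Terminal payoffs (K − S): max(-75, 0) = 0, max(0, 0) = 0, max(43.75, 0) = 43.75
Node u (S = 150): continuation = 1/1.04·[0.6800·0.0000 + 0.3200·0.0000] = 0.0000; exercise value = 0.0000 ≤ continuation, so V_u = 0.0000
Node d (S = 87.5): continuation = 1/1.04·[0.6800·0.0000 + 0.3200·43.7500] = 13.4615; exercise value = 17.5000 > continuation, so V_d = 17.5000 (exercise)
Node 0 (S = 125): continuation = 1/1.04·[0.6800·0.0000 + 0.3200·17.5000] = 5.3846; exercise value = 0.0000 ≤ continuation, so V_0 = 5.3846

$5.38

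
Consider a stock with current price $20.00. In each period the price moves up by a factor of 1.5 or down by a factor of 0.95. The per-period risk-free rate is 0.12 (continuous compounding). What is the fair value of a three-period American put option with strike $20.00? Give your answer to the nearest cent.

Risk-neutral probability p = (e^0.12 − 0.95)/(1.5 − 0.95) = 0.1775/0.5500 = 0.3227
Terminal stock prices: S_uuu = 67.5, S_uud = 42.75, S_udd = 27.07, S_ddd = 17.15
Terminal payoffs (K − S): max(-47.5, 0) = 0, max(-22.75, 0) = 0, max(-7.075, 0) = 0, max(2.853, 0) = 2.853
Node uu (S = 45): continuation = e^(−0.12)·[0.3227·0.0000 + 0.6773·0.0000] = 0.0000; exercise value = 0.0000 ≤ continuation, so V_uu = 0.0000
Node ud (S = 28.5): continuation = e^(−0.12)·[0.3227·0.0000 + 0.6773·0.0000] = 0.0000; exercise value = 0.0000 ≤ continuation, so V_ud = 0.0000
Node dd (S = 18.05): continuation = e^(−0.12)·[0.3227·0.0000 + 0.6773·2.8525] = 1.7135; exercise value = 1.9500 > continuation, so V_dd = 1.9500 (exercise)
Node u (S = 30): continuation = e^(−0.12)·[0.3227·0.0000 + 0.6773·0.0000] = 0.0000; exercise value = 0.0000 ≤ continuation, so V_u = 0.0000
Node d (S = 19): continuation = e^(−0.12)·[0.3227·0.0000 + 0.6773·1.9500] = 1.1713; exercise value = 1.0000 ≤ continuation, so V_d = 1.1713
Node 0 (S = 20): continuation = e^(−0.12)·[0.3227·0.0000 + 0.6773·1.1713] = 0.7036; exercise value = 0.0000 ≤ continuation, so V_0 = 0.7036

$0.70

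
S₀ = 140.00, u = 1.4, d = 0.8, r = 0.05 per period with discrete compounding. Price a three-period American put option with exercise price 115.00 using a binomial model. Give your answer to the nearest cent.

Risk-neutral probability p = (1 + 0.05 − 0.8)/(1.4 − 0.8) = 0.2500/0.6000 = 0.4167
Terminal stock prices: S_uuu = 384.2, S_uud = 219.5, S_udd = 125.4, S_ddd = 71.68
Terminal payoffs (K − S): max(-269.2, 0) = 0, max(-104.5, 0) = 0, max(-10.44, 0) = 0, max(43.32, 0) = 43.32
Node uu (S = 274.4): continuation = 1/1.05·[0.4167·0.0000 + 0.5833·0.0000] = 0.0000; exercise value = 0.0000 ≤ continuation, so V_uu = 0.0000
Node ud (S = 156.8): continuation = 1/1.05·[0.4167·0.0000 + 0.5833·0.0000] = 0.0000; exercise value = 0.0000 ≤ continuation, so V_ud = 0.0000
Node dd (S = 89.6): continuation = 1/1.05·[0.4167·0.0000 + 0.5833·43.3200] = 24.0667; exercise value = 25.4000 > continuation, so V_dd = 25.4000 (exercise)
Node u (S = 196): continuation = 1/1.05·[0.4167·0.0000 + 0.5833·0.0000] = 0.0000; exercise value = 0.0000 ≤ continuation, so V_u = 0.0000
Node d (S = 112): continuation = 1/1.05·[0.4167·0.0000 + 0.5833·25.4000] = 14.1111; exercise value = 3.0000 ≤ continuation, so V_d = 14.1111
Node 0 (S = 140): continuation = 1/1.05·[0.4167·0.0000 + 0.5833·14.1111] = 7.8395; exercise value = 0.0000 ≤ continuation, so V_0 = 7.8395

7.84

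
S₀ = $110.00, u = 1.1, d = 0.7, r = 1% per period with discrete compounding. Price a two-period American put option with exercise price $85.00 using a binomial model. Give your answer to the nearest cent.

$1.83

Risk-neutral probability p = (1 + 0.01 − 0.7)/(1.1 − 0.7) = 0.3100/0.4000 = 0.7750
Terminal stock prices: S_uu = 133.1, S_ud = 84.7, S_dd = 53.9
Terminal payoffs (K − S): max(-48.1, 0) = 0, max(0.3, 0) = 0.3, max(31.1, 0) = 31.1
Node u (S = 121): continuation = 1/1.01·[0.7750·0.0000 + 0.2250·0.3000] = 0.0668; exercise value = 0.0000 ≤ continuation, so V_u = 0.0668
Node d (S = 77): continuation = 1/1.01·[0.7750·0.3000 + 0.2250·31.1000] = 7.1584; exercise value = 8.0000 > continuation, so V_d = 8.0000 (exercise)
Node 0 (S = 110): continuation = 1/1.01·[0.7750·0.0668 + 0.2250·8.0000] = 1.8335; exercise value = 0.0000 ≤ continuation, so V_0 = 1.8335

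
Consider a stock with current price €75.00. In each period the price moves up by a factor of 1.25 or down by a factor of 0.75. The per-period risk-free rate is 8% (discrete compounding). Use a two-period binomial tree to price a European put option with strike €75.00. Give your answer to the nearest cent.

€5.06

Risk-neutral probability p = (1 + 0.08 − 0.75)/(1.25 − 0.75) = 0.3300/0.5000 = 0.6600
Terminal stock prices: S_uu = 117.2, S_ud = 70.31, S_dd = 42.19
Terminal payoffs (K − S): max(-42.19, 0) = 0, max(4.688, 0) = 4.688, max(32.81, 0) = 32.81
Node u (S = 93.75): V_u = 1/1.08·[0.6600·0.0000 + 0.3400·4.6875] = 1.4757
Node d (S = 56.25): V_d = 1/1.08·[0.6600·4.6875 + 0.3400·32.8125] = 13.1944
Node 0 (S = 75): V_0 = 1/1.08·[0.6600·1.4757 + 0.3400·13.1944] = 5.0556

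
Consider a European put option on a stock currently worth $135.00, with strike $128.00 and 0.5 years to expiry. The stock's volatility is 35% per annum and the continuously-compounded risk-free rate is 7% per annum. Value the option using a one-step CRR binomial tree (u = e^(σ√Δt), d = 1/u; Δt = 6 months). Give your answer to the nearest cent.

CRR parameters: u = e^(σ√Δt) = e^(0.35·√0.5) = 1.2808, d = 1/u = 0.7808
Per-period rate: rΔt = 0.07·0.5 = 0.035, so R = e^0.035 = 1.0356
Risk-neutral probability p = (e^0.035 − 0.7808)/(1.2808 − 0.7808) = 0.2549/0.5000 = 0.5097
Terminal stock prices: S_u = 172.9, S_d = 105.4
Terminal payoffs (K − S): max(-44.91, 0) = 0, max(22.6, 0) = 22.6
Node 0 (S = 135): V_0 = e^(−0.035)·[0.5097·0.0000 + 0.4903·22.5974] = 10.6990

$10.70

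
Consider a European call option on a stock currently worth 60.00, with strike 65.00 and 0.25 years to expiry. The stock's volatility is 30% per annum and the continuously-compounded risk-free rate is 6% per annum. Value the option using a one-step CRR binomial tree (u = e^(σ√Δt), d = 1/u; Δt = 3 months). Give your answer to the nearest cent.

CRR parameters: u = e^(σ√Δt) = e^(0.3·√0.25) = 1.1618, d = 1/u = 0.8607
Per-period rate: rΔt = 0.06·0.25 = 0.015, so R = e^0.015 = 1.0151
Risk-neutral probability p = (e^0.015 − 0.8607)/(1.1618 − 0.8607) = 0.1544/0.3011 = 0.5128
Terminal stock prices: S_u = 69.71, S_d = 51.64
Terminal payoffs (S − K): max(4.71, 0) = 4.71, max(-13.36, 0) = 0
Node 0 (S = 60): V_0 = e^(−0.015)·[0.5128·4.7101 + 0.4872·0.0000] = 2.3792

2.38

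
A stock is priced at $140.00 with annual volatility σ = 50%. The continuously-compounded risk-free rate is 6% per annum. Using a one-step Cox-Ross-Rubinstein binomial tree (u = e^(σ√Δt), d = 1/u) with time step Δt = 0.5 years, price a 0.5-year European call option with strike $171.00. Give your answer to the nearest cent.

$12.52

CRR parameters: u = e^(σ√Δt) = e^(0.5·√0.5) = 1.4241, d = 1/u = 0.7022
Per-period rate: rΔt = 0.06·0.5 = 0.03, so R = e^0.03 = 1.0305
Risk-neutral probability p = (e^0.03 − 0.7022)/(1.4241 − 0.7022) = 0.3283/0.7219 = 0.4547
Terminal stock prices: S_u = 199.4, S_d = 98.31
Terminal payoffs (S − K): max(28.38, 0) = 28.38, max(-72.69, 0) = 0
Node 0 (S = 140): V_0 = e^(−0.03)·[0.4547·28.3767 + 0.5453·0.0000] = 12.5217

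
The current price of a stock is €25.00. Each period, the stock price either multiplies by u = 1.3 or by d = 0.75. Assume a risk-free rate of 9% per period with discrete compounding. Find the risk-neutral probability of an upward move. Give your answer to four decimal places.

p = 0.6182

Risk-neutral probability p = (1 + 0.09 − 0.75)/(1.3 − 0.75) = 0.3400/0.5500 = 0.6182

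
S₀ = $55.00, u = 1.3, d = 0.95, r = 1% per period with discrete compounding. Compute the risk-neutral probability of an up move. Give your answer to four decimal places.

Risk-neutral probability p = (1 + 0.01 − 0.95)/(1.3 − 0.95) = 0.0600/0.3500 = 0.1714

p = 0.1714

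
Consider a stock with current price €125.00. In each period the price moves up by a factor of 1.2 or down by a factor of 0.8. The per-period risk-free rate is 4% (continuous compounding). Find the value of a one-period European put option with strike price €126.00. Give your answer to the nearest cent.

€9.94

Risk-neutral probability p = (e^0.04 − 0.8)/(1.2 − 0.8) = 0.2408/0.4000 = 0.6020
Terminal stock prices: S_u = 150, S_d = 100
Terminal payoffs (K − S): max(-24, 0) = 0, max(26, 0) = 26
Node 0 (S = 125): V_0 = e^(−0.04)·[0.6020·0.0000 + 0.3980·26.0000] = 9.9416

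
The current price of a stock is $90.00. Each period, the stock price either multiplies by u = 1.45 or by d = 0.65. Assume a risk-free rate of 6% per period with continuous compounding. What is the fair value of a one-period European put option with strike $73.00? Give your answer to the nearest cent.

$6.63

Risk-neutral probability p = (e^0.06 − 0.65)/(1.45 − 0.65) = 0.4118/0.8000 = 0.5148
Terminal stock prices: S_u = 130.5, S_d = 58.5
Terminal payoffs (K − S): max(-57.5, 0) = 0, max(14.5, 0) = 14.5
Node 0 (S = 90): V_0 = e^(−0.06)·[0.5148·0.0000 + 0.4852·14.5000] = 6.6257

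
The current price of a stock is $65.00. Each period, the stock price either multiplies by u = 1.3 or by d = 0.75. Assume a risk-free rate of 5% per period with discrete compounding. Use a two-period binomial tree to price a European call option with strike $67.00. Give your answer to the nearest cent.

$11.56

Risk-neutral probability p = (1 + 0.05 − 0.75)/(1.3 − 0.75) = 0.3000/0.5500 = 0.5455
Terminal stock prices: S_uu = 109.9, S_ud = 63.38, S_dd = 36.56
Terminal payoffs (S − K): max(42.85, 0) = 42.85, max(-3.625, 0) = 0, max(-30.44, 0) = 0
Node u (S = 84.5): V_u = 1/1.05·[0.5455·42.8500 + 0.4545·0.0000] = 22.2597
Node d (S = 48.75): V_d = 1/1.05·[0.5455·0.0000 + 0.4545·0.0000] = 0.0000
Node 0 (S = 65): V_0 = 1/1.05·[0.5455·22.2597 + 0.4545·0.0000] = 11.5635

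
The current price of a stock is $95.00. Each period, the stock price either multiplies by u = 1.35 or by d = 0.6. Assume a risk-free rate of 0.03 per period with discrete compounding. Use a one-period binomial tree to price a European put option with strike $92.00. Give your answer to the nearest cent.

$14.50

Risk-neutral probability p = (1 + 0.03 − 0.6)/(1.35 − 0.6) = 0.4300/0.7500 = 0.5733
Terminal stock prices: S_u = 128.2, S_d = 57
Terminal payoffs (K − S): max(-36.25, 0) = 0, max(35, 0) = 35
Node 0 (S = 95): V_0 = 1/1.03·[0.5733·0.0000 + 0.4267·35.0000] = 14.4984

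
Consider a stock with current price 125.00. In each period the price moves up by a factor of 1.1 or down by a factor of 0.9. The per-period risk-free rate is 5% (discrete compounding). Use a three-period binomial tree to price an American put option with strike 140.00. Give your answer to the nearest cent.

Risk-neutral probability p = (1 + 0.05 − 0.9)/(1.1 − 0.9) = 0.1500/0.2000 = 0.7500
Terminal stock prices: S_uuu = 166.4, S_uud = 136.1, S_udd = 111.4, S_ddd = 91.13
Terminal payoffs (K − S): max(-26.38, 0) = 0, max(3.875, 0) = 3.875, max(28.62, 0) = 28.62, max(48.87, 0) = 48.87
Node uu (S = 151.3): continuation = 1/1.05·[0.7500·0.0000 + 0.2500·3.8750] = 0.9226; exercise value = 0.0000 ≤ continuation, so V_uu = 0.9226
Node ud (S = 123.8): continuation = 1/1.05·[0.7500·3.8750 + 0.2500·28.6250] = 9.5833; exercise value = 16.2500 > continuation, so V_ud = 16.2500 (exercise)
Node dd (S = 101.2): continuation = 1/1.05·[0.7500·28.6250 + 0.2500·48.8750] = 32.0833; exercise value = 38.7500 > continuation, so V_dd = 38.7500 (exercise)
Node u (S = 137.5): continuation = 1/1.05·[0.7500·0.9226 + 0.2500·16.2500] = 4.5281; exercise value = 2.5000 ≤ continuation, so V_u = 4.5281
Node d (S = 112.5): continuation = 1/1.05·[0.7500·16.2500 + 0.2500·38.7500] = 20.8333; exercise value = 27.5000 > continuation, so V_d = 27.5000 (exercise)
Node 0 (S = 125): continuation = 1/1.05·[0.7500·4.5281 + 0.2500·27.5000] = 9.7819; exercise value = 15.0000 > continuation, so V_0 = 15.0000 (exercise)

15.00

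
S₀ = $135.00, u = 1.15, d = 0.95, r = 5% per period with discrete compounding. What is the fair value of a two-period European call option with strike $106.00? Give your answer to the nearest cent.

Risk-neutral probability p = (1 + 0.05 − 0.95)/(1.15 − 0.95) = 0.1000/0.2000 = 0.5000
Terminal stock prices: S_uu = 178.5, S_ud = 147.5, S_dd = 121.8
Terminal payoffs (S − K): max(72.54, 0) = 72.54, max(41.49, 0) = 41.49, max(15.84, 0) = 15.84
Node u (S = 155.2): V_u = 1/1.05·[0.5000·72.5375 + 0.5000·41.4875] = 54.2976
Node d (S = 128.2): V_d = 1/1.05·[0.5000·41.4875 + 0.5000·15.8375] = 27.2976
Node 0 (S = 135): V_0 = 1/1.05·[0.5000·54.2976 + 0.5000·27.2976] = 38.8549

$38.85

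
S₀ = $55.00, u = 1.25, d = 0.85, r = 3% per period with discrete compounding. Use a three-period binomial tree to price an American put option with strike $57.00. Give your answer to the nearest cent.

Risk-neutral probability p = (1 + 0.03 − 0.85)/(1.25 − 0.85) = 0.1800/0.4000 = 0.4500
Terminal stock prices: S_uuu = 107.4, S_uud = 73.05, S_udd = 49.67, S_ddd = 33.78
Terminal payoffs (K − S): max(-50.42, 0) = 0, max(-16.05, 0) = 0, max(7.328, 0) = 7.328, max(23.22, 0) = 23.22
Node uu (S = 85.94): continuation = 1/1.03·[0.4500·0.0000 + 0.5500·0.0000] = 0.0000; exercise value = 0.0000 ≤ continuation, so V_uu = 0.0000
Node ud (S = 58.44): continuation = 1/1.03·[0.4500·0.0000 + 0.5500·7.3281] = 3.9131; exercise value = 0.0000 ≤ continuation, so V_ud = 3.9131
Node dd (S = 39.74): continuation = 1/1.03·[0.4500·7.3281 + 0.5500·23.2231] = 15.6023; exercise value = 17.2625 > continuation, so V_dd = 17.2625 (exercise)
Node u (S = 68.75): continuation = 1/1.03·[0.4500·0.0000 + 0.5500·3.9131] = 2.0895; exercise value = 0.0000 ≤ continuation, so V_u = 2.0895
Node d (S = 46.75): continuation = 1/1.03·[0.4500·3.9131 + 0.5500·17.2625] = 10.9274; exercise value = 10.2500 ≤ continuation, so V_d = 10.9274
Node 0 (S = 55): continuation = 1/1.03·[0.4500·2.0895 + 0.5500·10.9274] = 6.7479; exercise value = 2.0000 ≤ continuation, so V_0 = 6.7479

$6.75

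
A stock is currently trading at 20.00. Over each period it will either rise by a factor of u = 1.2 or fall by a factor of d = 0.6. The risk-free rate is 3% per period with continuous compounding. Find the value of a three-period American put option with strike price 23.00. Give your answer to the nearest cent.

Risk-neutral probability p = (e^0.03 − 0.6)/(1.2 − 0.6) = 0.4305/0.6000 = 0.7174
Terminal stock prices: S_uuu = 34.56, S_uud = 17.28, S_udd = 8.64, S_ddd = 4.32
Terminal payoffs (K − S): max(-11.56, 0) = 0, max(5.72, 0) = 5.72, max(14.36, 0) = 14.36, max(18.68, 0) = 18.68
Node uu (S = 28.8): continuation = e^(−0.03)·[0.7174·0.0000 + 0.2826·5.7200] = 1.5686; exercise value = 0.0000 ≤ continuation, so V_uu = 1.5686
Node ud (S = 14.4): continuation = e^(−0.03)·[0.7174·5.7200 + 0.2826·14.3600] = 7.9202; exercise value = 8.6000 > continuation, so V_ud = 8.6000 (exercise)
Node dd (S = 7.2): continuation = e^(−0.03)·[0.7174·14.3600 + 0.2826·18.6800] = 15.1202; exercise value = 15.8000 > continuation, so V_dd = 15.8000 (exercise)
Node u (S = 24): continuation = e^(−0.03)·[0.7174·1.5686 + 0.2826·8.6000] = 3.4504; exercise value = 0.0000 ≤ continuation, so V_u = 3.4504
Node d (S = 12): continuation = e^(−0.03)·[0.7174·8.6000 + 0.2826·15.8000] = 10.3202; exercise value = 11.0000 > continuation, so V_d = 11.0000 (exercise)
Node 0 (S = 20): continuation = e^(−0.03)·[0.7174·3.4504 + 0.2826·11.0000] = 5.4187; exercise value = 3.0000 ≤ continuation, so V_0 = 5.4187

5.42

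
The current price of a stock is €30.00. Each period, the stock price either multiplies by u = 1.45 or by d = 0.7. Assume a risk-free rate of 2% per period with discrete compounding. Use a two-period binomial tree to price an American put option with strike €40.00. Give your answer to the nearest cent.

Risk-neutral probability p = (1 + 0.02 − 0.7)/(1.45 − 0.7) = 0.3200/0.7500 = 0.4267
Terminal stock prices: S_uu = 63.08, S_ud = 30.45, S_dd = 14.7
Terminal payoffs (K − S): max(-23.08, 0) = 0, max(9.55, 0) = 9.55, max(25.3, 0) = 25.3
Node u (S = 43.5): continuation = 1/1.02·[0.4267·0.0000 + 0.5733·9.5500] = 5.3680; exercise value = 0.0000 ≤ continuation, so V_u = 5.3680
Node d (S = 21): continuation = 1/1.02·[0.4267·9.5500 + 0.5733·25.3000] = 18.2157; exercise value = 19.0000 > continuation, so V_d = 19.0000 (exercise)
Node 0 (S = 30): continuation = 1/1.02·[0.4267·5.3680 + 0.5733·19.0000] = 12.9252; exercise value = 10.0000 ≤ continuation, so V_0 = 12.9252

€12.93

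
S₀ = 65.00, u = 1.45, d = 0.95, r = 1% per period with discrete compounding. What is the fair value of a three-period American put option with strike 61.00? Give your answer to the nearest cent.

Risk-neutral probability p = (1 + 0.01 − 0.95)/(1.45 − 0.95) = 0.0600/0.5000 = 0.1200
Terminal stock prices: S_uuu = 198.2, S_uud = 129.8, S_udd = 85.06, S_ddd = 55.73
Terminal payoffs (K − S): max(-137.2, 0) = 0, max(-68.83, 0) = 0, max(-24.06, 0) = 0, max(5.271, 0) = 5.271
Node uu (S = 136.7): continuation = 1/1.01·[0.1200·0.0000 + 0.8800·0.0000] = 0.0000; exercise value = 0.0000 ≤ continuation, so V_uu = 0.0000
Node ud (S = 89.54): continuation = 1/1.01·[0.1200·0.0000 + 0.8800·0.0000] = 0.0000; exercise value = 0.0000 ≤ continuation, so V_ud = 0.0000
Node dd (S = 58.66): continuation = 1/1.01·[0.1200·0.0000 + 0.8800·5.2706] = 4.5922; exercise value = 2.3375 ≤ continuation, so V_dd = 4.5922
Node u (S = 94.25): continuation = 1/1.01·[0.1200·0.0000 + 0.8800·0.0000] = 0.0000; exercise value = 0.0000 ≤ continuation, so V_u = 0.0000
Node d (S = 61.75): continuation = 1/1.01·[0.1200·0.0000 + 0.8800·4.5922] = 4.0011; exercise value = 0.0000 ≤ continuation, so V_d = 4.0011
Node 0 (S = 65): continuation = 1/1.01·[0.1200·0.0000 + 0.8800·4.0011] = 3.4861; exercise value = 0.0000 ≤ continuation, so V_0 = 3.4861

3.49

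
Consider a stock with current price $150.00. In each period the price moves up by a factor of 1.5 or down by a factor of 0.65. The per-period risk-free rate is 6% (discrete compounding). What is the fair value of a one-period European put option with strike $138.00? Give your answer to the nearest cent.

Risk-neutral probability p = (1 + 0.06 − 0.65)/(1.5 − 0.65) = 0.4100/0.8500 = 0.4824
Terminal stock prices: S_u = 225, S_d = 97.5
Terminal payoffs (K − S): max(-87, 0) = 0, max(40.5, 0) = 40.5
Node 0 (S = 150): V_0 = 1/1.06·[0.4824·0.0000 + 0.5176·40.5000] = 19.7780

$19.78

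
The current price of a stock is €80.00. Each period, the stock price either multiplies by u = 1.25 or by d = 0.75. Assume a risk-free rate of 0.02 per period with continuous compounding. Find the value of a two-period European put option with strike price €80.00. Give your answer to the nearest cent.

€9.49

Risk-neutral probability p = (e^0.02 − 0.75)/(1.25 − 0.75) = 0.2702/0.5000 = 0.5404
Terminal stock prices: S_uu = 125, S_ud = 75, S_dd = 45
Terminal payoffs (K − S): max(-45, 0) = 0, max(5, 0) = 5, max(35, 0) = 35
Node u (S = 100): V_u = e^(−0.02)·[0.5404·0.0000 + 0.4596·5.0000] = 2.2525
Node d (S = 60): V_d = e^(−0.02)·[0.5404·5.0000 + 0.4596·35.0000] = 18.4159
Node 0 (S = 80): V_0 = e^(−0.02)·[0.5404·2.2525 + 0.4596·18.4159] = 9.4894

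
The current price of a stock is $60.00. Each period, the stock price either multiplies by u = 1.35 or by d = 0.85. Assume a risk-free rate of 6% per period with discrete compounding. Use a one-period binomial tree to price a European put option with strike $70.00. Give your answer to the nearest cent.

$10.40

Risk-neutral probability p = (1 + 0.06 − 0.85)/(1.35 − 0.85) = 0.2100/0.5000 = 0.4200
Terminal stock prices: S_u = 81, S_d = 51
Terminal payoffs (K − S): max(-11, 0) = 0, max(19, 0) = 19
Node 0 (S = 60): V_0 = 1/1.06·[0.4200·0.0000 + 0.5800·19.0000] = 10.3962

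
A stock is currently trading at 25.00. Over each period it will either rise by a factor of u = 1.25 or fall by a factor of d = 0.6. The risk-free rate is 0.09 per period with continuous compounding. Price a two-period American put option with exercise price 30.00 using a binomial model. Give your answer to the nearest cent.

Risk-neutral probability p = (e^0.09 − 0.6)/(1.25 − 0.6) = 0.4942/0.6500 = 0.7603
Terminal stock prices: S_uu = 39.06, S_ud = 18.75, S_dd = 9
Terminal payoffs (K − S): max(-9.062, 0) = 0, max(11.25, 0) = 11.25, max(21, 0) = 21
Node u (S = 31.25): continuation = e^(−0.09)·[0.7603·0.0000 + 0.2397·11.2500] = 2.4649; exercise value = 0.0000 ≤ continuation, so V_u = 2.4649
Node d (S = 15): continuation = e^(−0.09)·[0.7603·11.2500 + 0.2397·21.0000] = 12.4179; exercise value = 15.0000 > continuation, so V_d = 15.0000 (exercise)
Node 0 (S = 25): continuation = e^(−0.09)·[0.7603·2.4649 + 0.2397·15.0000] = 4.9991; exercise value = 5.0000 > continuation, so V_0 = 5.0000 (exercise)

5.00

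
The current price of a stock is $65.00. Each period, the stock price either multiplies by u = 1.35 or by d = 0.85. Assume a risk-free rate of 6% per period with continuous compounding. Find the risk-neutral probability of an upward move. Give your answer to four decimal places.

p = 0.4237

Risk-neutral probability p = (e^0.06 − 0.85)/(1.35 − 0.85) = 0.2118/0.5000 = 0.4237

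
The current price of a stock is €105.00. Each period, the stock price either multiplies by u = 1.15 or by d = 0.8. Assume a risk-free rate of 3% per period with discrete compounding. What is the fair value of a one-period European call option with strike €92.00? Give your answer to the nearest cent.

€18.34

Risk-neutral probability p = (1 + 0.03 − 0.8)/(1.15 − 0.8) = 0.2300/0.3500 = 0.6571
Terminal stock prices: S_u = 120.7, S_d = 84
Terminal payoffs (S − K): max(28.75, 0) = 28.75, max(-8, 0) = 0
Node 0 (S = 105): V_0 = 1/1.03·[0.6571·28.7500 + 0.3429·0.0000] = 18.3426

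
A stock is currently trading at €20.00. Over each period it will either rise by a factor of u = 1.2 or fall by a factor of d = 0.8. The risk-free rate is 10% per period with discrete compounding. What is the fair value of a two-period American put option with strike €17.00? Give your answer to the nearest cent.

Risk-neutral probability p = (1 + 0.1 − 0.8)/(1.2 − 0.8) = 0.3000/0.4000 = 0.7500
Terminal stock prices: S_uu = 28.8, S_ud = 19.2, S_dd = 12.8
Terminal payoffs (K − S): max(-11.8, 0) = 0, max(-2.2, 0) = 0, max(4.2, 0) = 4.2
Node u (S = 24): continuation = 1/1.1·[0.7500·0.0000 + 0.2500·0.0000] = 0.0000; exercise value = 0.0000 ≤ continuation, so V_u = 0.0000
Node d (S = 16): continuation = 1/1.1·[0.7500·0.0000 + 0.2500·4.2000] = 0.9545; exercise value = 1.0000 > continuation, so V_d = 1.0000 (exercise)
Node 0 (S = 20): continuation = 1/1.1·[0.7500·0.0000 + 0.2500·1.0000] = 0.2273; exercise value = 0.0000 ≤ continuation, so V_0 = 0.2273

€0.23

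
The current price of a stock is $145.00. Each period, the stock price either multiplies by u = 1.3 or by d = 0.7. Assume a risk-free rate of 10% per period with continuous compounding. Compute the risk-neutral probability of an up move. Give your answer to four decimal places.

Risk-neutral probability p = (e^0.1 − 0.7)/(1.3 − 0.7) = 0.4052/0.6000 = 0.6753

p = 0.6753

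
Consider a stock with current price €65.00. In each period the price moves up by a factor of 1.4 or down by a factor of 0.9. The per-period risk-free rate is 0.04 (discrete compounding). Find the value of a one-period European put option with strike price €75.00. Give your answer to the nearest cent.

Risk-neutral probability p = (1 + 0.04 − 0.9)/(1.4 − 0.9) = 0.1400/0.5000 = 0.2800
Terminal stock prices: S_u = 91, S_d = 58.5
Terminal payoffs (K − S): max(-16, 0) = 0, max(16.5, 0) = 16.5
Node 0 (S = 65): V_0 = 1/1.04·[0.2800·0.0000 + 0.7200·16.5000] = 11.4231

€11.42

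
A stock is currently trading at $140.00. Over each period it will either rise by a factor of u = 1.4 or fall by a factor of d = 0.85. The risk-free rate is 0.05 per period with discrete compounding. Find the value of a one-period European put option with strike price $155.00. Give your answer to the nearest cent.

Risk-neutral probability p = (1 + 0.05 − 0.85)/(1.4 − 0.85) = 0.2000/0.5500 = 0.3636
Terminal stock prices: S_u = 196, S_d = 119
Terminal payoffs (K − S): max(-41, 0) = 0, max(36, 0) = 36
Node 0 (S = 140): V_0 = 1/1.05·[0.3636·0.0000 + 0.6364·36.0000] = 21.8182

$21.82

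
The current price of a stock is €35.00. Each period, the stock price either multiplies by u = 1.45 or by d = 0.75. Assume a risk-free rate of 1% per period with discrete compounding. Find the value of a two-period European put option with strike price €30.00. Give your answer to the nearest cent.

€3.99

Risk-neutral probability p = (1 + 0.01 − 0.75)/(1.45 − 0.75) = 0.2600/0.7000 = 0.3714
Terminal stock prices: S_uu = 73.59, S_ud = 38.06, S_dd = 19.69
Terminal payoffs (K − S): max(-43.59, 0) = 0, max(-8.062, 0) = 0, max(10.31, 0) = 10.31
Node u (S = 50.75): V_u = 1/1.01·[0.3714·0.0000 + 0.6286·0.0000] = 0.0000
Node d (S = 26.25): V_d = 1/1.01·[0.3714·0.0000 + 0.6286·10.3125] = 6.4180
Node 0 (S = 35): V_0 = 1/1.01·[0.3714·0.0000 + 0.6286·6.4180] = 3.9942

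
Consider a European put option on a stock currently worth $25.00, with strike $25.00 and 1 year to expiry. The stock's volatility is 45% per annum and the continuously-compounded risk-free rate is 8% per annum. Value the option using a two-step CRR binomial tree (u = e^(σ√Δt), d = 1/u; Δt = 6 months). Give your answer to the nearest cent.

CRR parameters: u = e^(σ√Δt) = e^(0.45·√0.5) = 1.3746, d = 1/u = 0.7275
Per-period rate: rΔt = 0.08·0.5 = 0.04, so R = e^0.04 = 1.0408
Risk-neutral probability p = (e^0.04 − 0.7275)/(1.3746 − 0.7275) = 0.3134/0.6472 = 0.4842
Terminal stock prices: S_uu = 47.24, S_ud = 25, S_dd = 13.23
Terminal payoffs (K − S): max(-22.24, 0) = 0, max(0, 0) = 0, max(11.77, 0) = 11.77
Node u (S = 34.37): V_u = e^(−0.04)·[0.4842·0.0000 + 0.5158·0.0000] = 0.0000
Node d (S = 18.19): V_d = e^(−0.04)·[0.4842·0.0000 + 0.5158·11.7701] = 5.8333
Node 0 (S = 25): V_0 = e^(−0.04)·[0.4842·0.0000 + 0.5158·5.8333] = 2.8910

$2.89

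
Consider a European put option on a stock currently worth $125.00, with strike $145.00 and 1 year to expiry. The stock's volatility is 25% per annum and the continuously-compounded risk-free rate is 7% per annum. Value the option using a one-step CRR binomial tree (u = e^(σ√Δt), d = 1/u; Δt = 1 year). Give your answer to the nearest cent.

$18.60

CRR parameters: u = e^(σ√Δt) = e^(0.25·√1) = 1.2840, d = 1/u = 0.7788
Per-period rate: rΔt = 0.07·1 = 0.07, so R = e^0.07 = 1.0725
Risk-neutral probability p = (e^0.07 − 0.7788)/(1.2840 − 0.7788) = 0.2937/0.5052 = 0.5813
Terminal stock prices: S_u = 160.5, S_d = 97.35
Terminal payoffs (K − S): max(-15.5, 0) = 0, max(47.65, 0) = 47.65
Node 0 (S = 125): V_0 = e^(−0.07)·[0.5813·0.0000 + 0.4187·47.6499] = 18.6004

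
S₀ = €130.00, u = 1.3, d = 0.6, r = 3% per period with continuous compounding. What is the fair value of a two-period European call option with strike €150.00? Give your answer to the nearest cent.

€24.82

Risk-neutral probability p = (e^0.03 − 0.6)/(1.3 − 0.6) = 0.4305/0.7000 = 0.6149
Terminal stock prices: S_uu = 219.7, S_ud = 101.4, S_dd = 46.8
Terminal payoffs (S − K): max(69.7, 0) = 69.7, max(-48.6, 0) = 0, max(-103.2, 0) = 0
Node u (S = 169): V_u = e^(−0.03)·[0.6149·69.7000 + 0.3851·0.0000] = 41.5942
Node d (S = 78): V_d = e^(−0.03)·[0.6149·0.0000 + 0.3851·0.0000] = 0.0000
Node 0 (S = 130): V_0 = e^(−0.03)·[0.6149·41.5942 + 0.3851·0.0000] = 24.8218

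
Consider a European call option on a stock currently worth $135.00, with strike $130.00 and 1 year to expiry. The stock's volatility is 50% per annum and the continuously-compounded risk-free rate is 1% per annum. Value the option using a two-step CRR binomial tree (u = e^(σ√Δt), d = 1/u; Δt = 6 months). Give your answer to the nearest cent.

$27.46

CRR parameters: u = e^(σ√Δt) = e^(0.5·√0.5) = 1.4241, d = 1/u = 0.7022
Per-period rate: rΔt = 0.01·0.5 = 0.005, so R = e^0.005 = 1.0050
Risk-neutral probability p = (e^0.005 − 0.7022)/(1.4241 − 0.7022) = 0.3028/0.7219 = 0.4195
Terminal stock prices: S_uu = 273.8, S_ud = 135, S_dd = 66.56
Terminal payoffs (S − K): max(143.8, 0) = 143.8, max(5, 0) = 5, max(-63.44, 0) = 0
Node u (S = 192.3): V_u = e^(−0.005)·[0.4195·143.7955 + 0.5805·5.0000] = 62.9044
Node d (S = 94.8): V_d = e^(−0.005)·[0.4195·5.0000 + 0.5805·0.0000] = 2.0869
Node 0 (S = 135): V_0 = e^(−0.005)·[0.4195·62.9044 + 0.5805·2.0869] = 27.4600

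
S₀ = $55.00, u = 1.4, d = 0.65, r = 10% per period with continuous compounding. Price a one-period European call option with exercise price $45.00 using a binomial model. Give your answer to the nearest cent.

$17.57

Risk-neutral probability p = (e^0.1 − 0.65)/(1.4 − 0.65) = 0.4552/0.7500 = 0.6069
Terminal stock prices: S_u = 77, S_d = 35.75
Terminal payoffs (S − K): max(32, 0) = 32, max(-9.25, 0) = 0
Node 0 (S = 55): V_0 = e^(−0.1)·[0.6069·32.0000 + 0.3931·0.0000] = 17.5725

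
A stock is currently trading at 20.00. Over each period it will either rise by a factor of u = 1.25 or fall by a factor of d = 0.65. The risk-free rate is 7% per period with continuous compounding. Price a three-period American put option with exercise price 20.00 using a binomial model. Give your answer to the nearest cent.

2.61

Risk-neutral probability p = (e^0.07 − 0.65)/(1.25 − 0.65) = 0.4225/0.6000 = 0.7042
Terminal stock prices: S_uuu = 39.06, S_uud = 20.31, S_udd = 10.56, S_ddd = 5.492
Terminal payoffs (K − S): max(-19.06, 0) = 0, max(-0.3125, 0) = 0, max(9.437, 0) = 9.437, max(14.51, 0) = 14.51
Node uu (S = 31.25): continuation = e^(−0.07)·[0.7042·0.0000 + 0.2958·0.0000] = 0.0000; exercise value = 0.0000 ≤ continuation, so V_uu = 0.0000
Node ud (S = 16.25): continuation = e^(−0.07)·[0.7042·0.0000 + 0.2958·9.4375] = 2.6031; exercise value = 3.7500 > continuation, so V_ud = 3.7500 (exercise)
Node dd (S = 8.45): continuation = e^(−0.07)·[0.7042·9.4375 + 0.2958·14.5075] = 10.1979; exercise value = 11.5500 > continuation, so V_dd = 11.5500 (exercise)
Node u (S = 25): continuation = e^(−0.07)·[0.7042·0.0000 + 0.2958·3.7500] = 1.0343; exercise value = 0.0000 ≤ continuation, so V_u = 1.0343
Node d (S = 13): continuation = e^(−0.07)·[0.7042·3.7500 + 0.2958·11.5500] = 5.6479; exercise value = 7.0000 > continuation, so V_d = 7.0000 (exercise)
Node 0 (S = 20): continuation = e^(−0.07)·[0.7042·1.0343 + 0.2958·7.0000] = 2.6099; exercise value = 0.0000 ≤ continuation, so V_0 = 2.6099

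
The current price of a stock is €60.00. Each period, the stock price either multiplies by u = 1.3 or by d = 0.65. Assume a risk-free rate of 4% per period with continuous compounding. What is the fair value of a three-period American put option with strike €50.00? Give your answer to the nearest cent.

Risk-neutral probability p = (e^0.04 − 0.65)/(1.3 − 0.65) = 0.3908/0.6500 = 0.6012
Terminal stock prices: S_uuu = 131.8, S_uud = 65.91, S_udd = 32.96, S_ddd = 16.48
Terminal payoffs (K − S): max(-81.82, 0) = 0, max(-15.91, 0) = 0, max(17.04, 0) = 17.04, max(33.52, 0) = 33.52
Node uu (S = 101.4): continuation = e^(−0.04)·[0.6012·0.0000 + 0.3988·0.0000] = 0.0000; exercise value = 0.0000 ≤ continuation, so V_uu = 0.0000
Node ud (S = 50.7): continuation = e^(−0.04)·[0.6012·0.0000 + 0.3988·17.0450] = 6.5302; exercise value = 0.0000 ≤ continuation, so V_ud = 6.5302
Node dd (S = 25.35): continuation = e^(−0.04)·[0.6012·17.0450 + 0.3988·33.5225] = 22.6895; exercise value = 24.6500 > continuation, so V_dd = 24.6500 (exercise)
Node u (S = 78): continuation = e^(−0.04)·[0.6012·0.0000 + 0.3988·6.5302] = 2.5018; exercise value = 0.0000 ≤ continuation, so V_u = 2.5018
Node d (S = 39): continuation = e^(−0.04)·[0.6012·6.5302 + 0.3988·24.6500] = 13.2162; exercise value = 11.0000 ≤ continuation, so V_d = 13.2162
Node 0 (S = 60): continuation = e^(−0.04)·[0.6012·2.5018 + 0.3988·13.2162] = 6.5086; exercise value = 0.0000 ≤ continuation, so V_0 = 6.5086

€6.51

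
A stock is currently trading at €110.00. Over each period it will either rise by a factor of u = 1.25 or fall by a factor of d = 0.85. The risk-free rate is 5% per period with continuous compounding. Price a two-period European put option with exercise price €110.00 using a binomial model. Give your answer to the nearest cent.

Risk-neutral probability p = (e^0.05 − 0.85)/(1.25 − 0.85) = 0.2013/0.4000 = 0.5032
Terminal stock prices: S_uu = 171.9, S_ud = 116.9, S_dd = 79.47
Terminal payoffs (K − S): max(-61.88, 0) = 0, max(-6.875, 0) = 0, max(30.53, 0) = 30.53
Node u (S = 137.5): V_u = e^(−0.05)·[0.5032·0.0000 + 0.4968·0.0000] = 0.0000
Node d (S = 93.5): V_d = e^(−0.05)·[0.5032·0.0000 + 0.4968·30.5250] = 14.4259
Node 0 (S = 110): V_0 = e^(−0.05)·[0.5032·0.0000 + 0.4968·14.4259] = 6.8175

€6.82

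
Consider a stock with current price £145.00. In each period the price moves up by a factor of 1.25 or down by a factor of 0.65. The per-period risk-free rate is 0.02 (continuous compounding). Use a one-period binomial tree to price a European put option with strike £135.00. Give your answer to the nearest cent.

£15.30

Risk-neutral probability p = (e^0.02 − 0.65)/(1.25 − 0.65) = 0.3702/0.6000 = 0.6170
Terminal stock prices: S_u = 181.2, S_d = 94.25
Terminal payoffs (K − S): max(-46.25, 0) = 0, max(40.75, 0) = 40.75
Node 0 (S = 145): V_0 = e^(−0.02)·[0.6170·0.0000 + 0.3830·40.7500] = 15.2981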